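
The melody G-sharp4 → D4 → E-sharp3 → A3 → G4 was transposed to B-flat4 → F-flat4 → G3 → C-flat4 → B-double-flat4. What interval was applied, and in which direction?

up a diminished third

From G#4 to Bb4 is 3 letter names — a third of some quality.
G#4 to Bb4 is 2 semitones, which makes it a diminished third; the second version is higher, so the direction is up.
Checking another pair — G4 → Bbb4 — gives the same interval.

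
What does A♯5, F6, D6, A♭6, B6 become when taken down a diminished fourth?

A#5 down a diminished fourth is E##5.
F6 down a diminished fourth is C#6.
D6 down a diminished fourth is A#5.
A diminished fourth down from Ab6 gives E6.
B6: a fourth down reaches F, and 4 semitones makes it F##6.

E##5 C#6 A#5 E6 F##6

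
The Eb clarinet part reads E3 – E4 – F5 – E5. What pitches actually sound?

Written C4 on the Eb clarinet sounds as Eb4, a minor third higher; apply that shift to every note.
E3 -> G3
E4 -> G4
F5 -> Ab5
E5 -> G5

G3 G4 Ab5 G5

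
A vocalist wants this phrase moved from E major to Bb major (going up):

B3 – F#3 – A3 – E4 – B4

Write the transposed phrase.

From E up to Bb is a diminished fifth; apply that to each pitch.
B3 gives F4
F#3 gives C4
A3 gives Eb4
E4 gives Bb4
B4 gives F5

F4 C4 Eb4 Bb4 F5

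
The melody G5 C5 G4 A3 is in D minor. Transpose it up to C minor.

D minor to C minor up is a minor seventh, so every note moves up by that interval.
G5 → F6
C5 → Bb5
G4 → F5
A3 → G4

F6 Bb5 F5 G4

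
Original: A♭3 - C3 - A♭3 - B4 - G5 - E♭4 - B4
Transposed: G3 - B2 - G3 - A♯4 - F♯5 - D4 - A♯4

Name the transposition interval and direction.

Take the first pair: Ab3 → G3. A to G spans 2 letter names, so the interval is some kind of second.
G3 to Ab3 is 1 semitone, which makes it a minor second; the second version is lower, so the direction is down.
Checking another pair — B4 → A#4 — gives the same interval.

down a minor second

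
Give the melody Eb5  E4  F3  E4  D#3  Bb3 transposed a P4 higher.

Eb5 to Ab5
E4 to A4
F3 to Bb3
E4 to A4
D#3 to G#3
Bb3 to Eb4

Ab5 A4 Bb3 A4 G#3 Eb4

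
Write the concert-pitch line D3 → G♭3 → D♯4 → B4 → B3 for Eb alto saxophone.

B3 Eb4 B#4 G#5 G#4

Written C4 sounds as Eb3 on the Eb alto saxophone, so concert pitches are written a major sixth up.
D3 gives B3
Gb3 gives Eb4
D#4 gives B#4
B4 gives G#5
B3 gives G#4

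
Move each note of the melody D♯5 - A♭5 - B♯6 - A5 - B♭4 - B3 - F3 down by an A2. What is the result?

C5 Gbb5 A6 Gb5 Abb4 Ab3 Ebb3

D#5 to C5
Ab5 to Gbb5
B#6 to A6
A5 to Gb5
Bb4 to Abb4
B3 to Ab3
F3 to Ebb3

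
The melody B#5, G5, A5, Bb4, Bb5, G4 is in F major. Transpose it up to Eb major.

A#6 F6 G6 Ab5 Ab6 F5

From F up to Eb is a minor seventh; apply that to each pitch.
B#5 to A#6
G5 to F6
A5 to G6
Bb4 to Ab5
Bb5 to Ab6
G4 to F5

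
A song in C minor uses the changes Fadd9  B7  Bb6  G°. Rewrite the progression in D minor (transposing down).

C minor down to D minor is a minor seventh; each chord root moves by that interval while the quality stays the same.
Fadd9: root F down a minor seventh → G, giving Gadd9.
B7: root B down a minor seventh → C#, giving C#7.
Bb6: root Bb down a minor seventh → C, giving C6.
G°: root G down a minor seventh → A, giving A°.

Gadd9 C#7 C6 A°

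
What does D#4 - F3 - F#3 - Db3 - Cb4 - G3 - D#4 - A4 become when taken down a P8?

D#3 F2 F#2 Db2 Cb3 G2 D#3 A3

D#4 to D#3
F3 to F2
F#3 to F#2
Db3 to Db2
Cb4 to Cb3
G3 to G2
D#4 to D#3
A4 to A3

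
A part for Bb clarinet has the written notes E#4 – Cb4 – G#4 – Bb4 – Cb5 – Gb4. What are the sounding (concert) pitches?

D#4 Bbb3 F#4 Ab4 Bbb4 Fb4

The Bb clarinet sounds a major second below written, so transpose each written note down a major second.
E#4 gives D#4
Cb4 gives Bbb3
G#4 gives F#4
Bb4 gives Ab4
Cb5 gives Bbb4
Gb4 gives Fb4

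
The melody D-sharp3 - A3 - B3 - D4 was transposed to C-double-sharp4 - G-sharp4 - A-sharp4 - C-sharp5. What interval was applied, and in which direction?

Take the first pair: D#3 → C##4. D to C spans 7 letter names, so the interval is some kind of seventh.
D#3 to C##4 is 11 semitones, which makes it a major seventh; the second version is higher, so the direction is up.
Checking another pair — D4 → C#5 — gives the same interval.

up a major seventh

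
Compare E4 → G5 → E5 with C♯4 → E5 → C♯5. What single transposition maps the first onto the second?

down a minor third

From E4 to C#4 is 3 letter names — a third of some quality.
C#4 to E4 is 3 semitones, which makes it a minor third; the second version is lower, so the direction is down.
Checking another pair — E5 → C#5 — gives the same interval.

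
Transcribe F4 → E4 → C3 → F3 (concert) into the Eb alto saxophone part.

D5 C#5 A3 D4

The Eb alto saxophone sounds a major sixth below written, so the written part must be a major sixth above concert — transpose each note up.
F4 gives D5
E4 gives C#5
C3 gives A3
F3 gives D4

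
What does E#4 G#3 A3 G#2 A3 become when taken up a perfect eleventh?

A#5 C#5 D5 C#4 D5

E#4 to A#5
G#3 to C#5
A3 to D5
G#2 to C#4
A3 to D5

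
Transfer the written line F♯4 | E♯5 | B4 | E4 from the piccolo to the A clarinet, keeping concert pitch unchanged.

A5 G#6 D6 G5

First find concert pitch: the piccolo sounds a perfect octave above written, so F♯4 E♯5 B4 E4 sounds F#5 E#6 B5 E5.
Then write for A clarinet: it sounds a minor third below written, so the part must be a minor third above concert.
F#5 → A5
E#6 → G#6
B5 → D6
E5 → G5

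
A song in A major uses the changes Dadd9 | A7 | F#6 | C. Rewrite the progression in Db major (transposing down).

A major down to Db major is an augmented fifth; each chord root moves by that interval while the quality stays the same.
Dadd9: root D down an augmented fifth → Gb, giving Gbadd9.
A7: root A down an augmented fifth → Db, giving Db7.
F#6: root F# down an augmented fifth → Bb, giving Bb6.
C: root C down an augmented fifth → Fb, giving Fb.

Gbadd9 Db7 Bb6 Fb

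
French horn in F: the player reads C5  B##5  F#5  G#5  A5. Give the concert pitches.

The French horn in F sounds a perfect fifth below written, so transpose each written note down a perfect fifth.
C5 becomes F4
B##5 becomes E##5
F#5 becomes B4
G#5 becomes C#5
A5 becomes D5

F4 E##5 B4 C#5 D5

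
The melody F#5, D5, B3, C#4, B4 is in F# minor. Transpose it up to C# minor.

C#6 A5 F#4 G#4 F#5

F# minor to C# minor up is a perfect fifth, so every note moves up by that interval.
F#5 to C#6
D5 to A5
B3 to F#4
C#4 to G#4
B4 to F#5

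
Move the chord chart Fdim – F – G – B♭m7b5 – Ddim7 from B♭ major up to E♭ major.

B♭ major up to E♭ major is a perfect fourth; each chord root moves by that interval while the quality stays the same.
Fdim: root F up a perfect fourth → Bb, giving Bbdim.
F: root F up a perfect fourth → Bb, giving Bb.
G: root G up a perfect fourth → C, giving C.
B♭m7b5: root B♭ up a perfect fourth → Eb, giving Ebm7b5.
Ddim7: root D up a perfect fourth → G, giving Gdim7.

Bbdim Bb C Ebm7b5 Gdim7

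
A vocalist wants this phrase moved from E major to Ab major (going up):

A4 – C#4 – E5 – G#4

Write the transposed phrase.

From E up to Ab is a diminished fourth; apply that to each pitch.
A4 -> Db5
C#4 -> F4
E5 -> Ab5
G#4 -> C5

Db5 F4 Ab5 C5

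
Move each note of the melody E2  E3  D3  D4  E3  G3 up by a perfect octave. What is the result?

E3 E4 D4 D5 E4 G4

E2 up a perfect octave is E3.
A perfect octave up from E3 gives E4.
A perfect octave up from D3 gives D4.
A perfect octave up from D4 gives D5.
A perfect octave up from E3 gives E4.
A perfect octave up from G3 gives G4.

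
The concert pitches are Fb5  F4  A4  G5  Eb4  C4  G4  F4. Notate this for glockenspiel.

The glockenspiel sounds a perfect fifteenth above written, so the written part must be a perfect fifteenth below concert — transpose each note down.
Fb5 becomes Fb3
F4 becomes F2
A4 becomes A2
G5 becomes G3
Eb4 becomes Eb2
C4 becomes C2
G4 becomes G2
F4 becomes F2

Fb3 F2 A2 G3 Eb2 C2 G2 F2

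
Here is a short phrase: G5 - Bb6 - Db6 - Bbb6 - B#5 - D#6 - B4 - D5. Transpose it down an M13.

G5 → Bb3
Bb6 → Db5
Db6 → Fb4
Bbb6 → Dbb5
B#5 → D#4
D#6 → F#4
B4 → D3
D5 → F3

Bb3 Db5 Fb4 Dbb5 D#4 F#4 D3 F3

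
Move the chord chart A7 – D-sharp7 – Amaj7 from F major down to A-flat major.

C7 F#7 Cmaj7

F major down to A-flat major is a major sixth; each chord root moves by that interval while the quality stays the same.
A7: root A down a major sixth → C, giving C7.
D-sharp7: root D-sharp down a major sixth → F#, giving F#7.
Amaj7: root A down a major sixth → C, giving Cmaj7.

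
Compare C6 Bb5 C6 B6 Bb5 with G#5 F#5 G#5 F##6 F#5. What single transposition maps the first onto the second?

down a diminished fourth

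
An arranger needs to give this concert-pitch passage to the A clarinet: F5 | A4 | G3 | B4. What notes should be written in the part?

Written C4 sounds as A3 on the A clarinet, so concert pitches are written a minor third up.
F5 -> Ab5
A4 -> C5
G3 -> Bb3
B4 -> D5

Ab5 C5 Bb3 D5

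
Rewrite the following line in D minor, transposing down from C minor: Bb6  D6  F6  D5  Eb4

From C down to D is a minor seventh; apply that to each pitch.
Bb6 gives C6
D6 gives E5
F6 gives G5
D5 gives E4
Eb4 gives F3

C6 E5 G5 E4 F3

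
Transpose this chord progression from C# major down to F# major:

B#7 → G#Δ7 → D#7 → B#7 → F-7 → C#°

C# major down to F# major is a perfect fifth; each chord root moves by that interval while the quality stays the same.
B#7: root B# down a perfect fifth → E#, giving E#7.
G#Δ7: root G# down a perfect fifth → C#, giving C#Δ7.
D#7: root D# down a perfect fifth → G#, giving G#7.
B#7: root B# down a perfect fifth → E#, giving E#7.
F-7: root F down a perfect fifth → Bb, giving Bb-7.
C#°: root C# down a perfect fifth → F#, giving F#°.

E#7 C#Δ7 G#7 E#7 Bb-7 F#°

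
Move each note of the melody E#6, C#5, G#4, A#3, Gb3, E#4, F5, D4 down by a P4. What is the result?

B#5 G#4 D#4 E#3 Db3 B#3 C5 A3

E#6 down a perfect fourth is B#5.
C#5: a fourth down reaches G, and 5 semitones makes it G#4.
G#4: a fourth down reaches D, and 5 semitones makes it D#4.
A perfect fourth down from A#3 gives E#3.
Gb3: a fourth down reaches D, and 5 semitones makes it Db3.
E#4: a fourth down reaches B, and 5 semitones makes it B#3.
F5 down a perfect fourth is C5.
D4 down a perfect fourth is A3.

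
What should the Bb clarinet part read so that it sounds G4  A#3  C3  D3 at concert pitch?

A4 B#3 D3 E3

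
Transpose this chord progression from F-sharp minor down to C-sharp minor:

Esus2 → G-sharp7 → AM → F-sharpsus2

F-sharp minor down to C-sharp minor is a perfect fourth; each chord root moves by that interval while the quality stays the same.
Esus2: root E down a perfect fourth → B, giving Bsus2.
G-sharp7: root G-sharp down a perfect fourth → D#, giving D#7.
AM: root A down a perfect fourth → E, giving EM.
F-sharpsus2: root F-sharp down a perfect fourth → C#, giving C#sus2.

Bsus2 D#7 EM C#sus2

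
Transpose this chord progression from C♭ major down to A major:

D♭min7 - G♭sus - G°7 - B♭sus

C♭ major down to A major is a diminished third; each chord root moves by that interval while the quality stays the same.
D♭min7: root D♭ down a diminished third → B, giving Bmin7.
G♭sus: root G♭ down a diminished third → E, giving Esus.
G°7: root G down a diminished third → E#, giving E#°7.
B♭sus: root B♭ down a diminished third → G#, giving G#sus.

Bmin7 Esus E#°7 G#sus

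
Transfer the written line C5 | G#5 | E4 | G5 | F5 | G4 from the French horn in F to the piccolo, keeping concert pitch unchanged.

First find concert pitch: the French horn in F sounds a perfect fifth below written, so C5 G#5 E4 G5 F5 G4 sounds F4 C#5 A3 C5 Bb4 C4.
Then write for piccolo: it sounds a perfect octave above written, so the part must be a perfect octave below concert.
F4 → F3
C#5 → C#4
A3 → A2
C5 → C4
Bb4 → Bb3
C4 → C3

F3 C#4 A2 C4 Bb3 C3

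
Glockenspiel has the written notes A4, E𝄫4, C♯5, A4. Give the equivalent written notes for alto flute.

First find concert pitch: the glockenspiel sounds a perfect fifteenth above written, so A4 E𝄫4 C♯5 A4 sounds A6 Ebb6 C#7 A6.
Then write for alto flute: it sounds a perfect fourth below written, so the part must be a perfect fourth above concert.
A6 → D7
Ebb6 → Abb6
C#7 → F#7
A6 → D7

D7 Abb6 F#7 D7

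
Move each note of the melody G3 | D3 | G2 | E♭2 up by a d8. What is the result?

Gb4 Db4 Gb3 Ebb3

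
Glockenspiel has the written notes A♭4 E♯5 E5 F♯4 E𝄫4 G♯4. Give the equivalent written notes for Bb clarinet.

Bb6 F##7 F#7 G#6 Fb6 A#6

First find concert pitch: the glockenspiel sounds a perfect fifteenth above written, so A♭4 E♯5 E5 F♯4 E𝄫4 G♯4 sounds Ab6 E#7 E7 F#6 Ebb6 G#6.
Then write for Bb clarinet: it sounds a major second below written, so the part must be a major second above concert.
Ab6 → Bb6
E#7 → F##7
E7 → F#7
F#6 → G#6
Ebb6 → Fb6
G#6 → A#6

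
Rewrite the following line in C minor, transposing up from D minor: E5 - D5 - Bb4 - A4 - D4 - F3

D minor to C minor up is a minor seventh, so every note moves up by that interval.
E5 gives D6
D5 gives C6
Bb4 gives Ab5
A4 gives G5
D4 gives C5
F3 gives Eb4

D6 C6 Ab5 G5 C5 Eb4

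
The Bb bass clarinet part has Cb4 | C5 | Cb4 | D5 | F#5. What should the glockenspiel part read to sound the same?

First find concert pitch: the Bb bass clarinet sounds a major ninth below written, so Cb4 C5 Cb4 D5 F#5 sounds Bbb2 Bb3 Bbb2 C4 E4.
Then write for glockenspiel: it sounds a perfect fifteenth above written, so the part must be a perfect fifteenth below concert.
Bbb2 → Bbb0
Bb3 → Bb1
Bbb2 → Bbb0
C4 → C2
E4 → E2

Bbb0 Bb1 Bbb0 C2 E2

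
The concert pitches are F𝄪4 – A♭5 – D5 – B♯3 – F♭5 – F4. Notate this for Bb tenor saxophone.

G##5 Bb6 E6 C##5 Gb6 G5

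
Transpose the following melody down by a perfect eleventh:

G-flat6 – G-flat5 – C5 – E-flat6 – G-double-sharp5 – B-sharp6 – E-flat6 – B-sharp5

Db5 Db4 G3 Bb4 D##4 F##5 Bb4 F##4

A perfect eleventh down from Gb6 gives Db5.
Gb5 down a perfect eleventh is Db4.
C5 down a perfect eleventh is G3.
Eb6: an eleventh down reaches B, and 17 semitones makes it Bb4.
A perfect eleventh down from G##5 gives D##4.
A perfect eleventh down from B#6 gives F##5.
Eb6 down a perfect eleventh is Bb4.
B#5 down a perfect eleventh is F##4.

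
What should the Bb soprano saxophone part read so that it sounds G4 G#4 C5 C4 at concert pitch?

A4 A#4 D5 D4

The Bb soprano saxophone sounds a major second below written, so the written part must be a major second above concert — transpose each note up.
G4 → A4
G#4 → A#4
C5 → D5
C4 → D4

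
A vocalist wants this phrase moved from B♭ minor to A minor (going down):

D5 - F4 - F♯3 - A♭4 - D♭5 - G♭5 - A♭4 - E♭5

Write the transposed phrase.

C#5 E4 E#3 G4 C5 F5 G4 D5

From B♭ down to A is a minor second; apply that to each pitch.
D5 -> C#5
F4 -> E4
F#3 -> E#3
Ab4 -> G4
Db5 -> C5
Gb5 -> F5
Ab4 -> G4
Eb5 -> D5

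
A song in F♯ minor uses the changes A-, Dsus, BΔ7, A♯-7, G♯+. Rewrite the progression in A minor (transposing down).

F♯ minor down to A minor is a major sixth; each chord root moves by that interval while the quality stays the same.
A-: root A down a major sixth → C, giving C-.
Dsus: root D down a major sixth → F, giving Fsus.
BΔ7: root B down a major sixth → D, giving DΔ7.
A♯-7: root A♯ down a major sixth → C#, giving C#-7.
G♯+: root G♯ down a major sixth → B, giving B+.

C- Fsus DΔ7 C#-7 B+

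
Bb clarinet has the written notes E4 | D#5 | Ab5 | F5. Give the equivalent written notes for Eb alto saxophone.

B4 A#5 Eb6 C6

First find concert pitch: the Bb clarinet sounds a major second below written, so E4 D#5 Ab5 F5 sounds D4 C#5 Gb5 Eb5.
Then write for Eb alto saxophone: it sounds a major sixth below written, so the part must be a major sixth above concert.
D4 → B4
C#5 → A#5
Gb5 → Eb6
Eb5 → C6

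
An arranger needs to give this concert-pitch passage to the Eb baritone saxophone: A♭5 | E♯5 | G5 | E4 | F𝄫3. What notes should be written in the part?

The Eb baritone saxophone sounds a major thirteenth below written, so the written part must be a major thirteenth above concert — transpose each note up.
Ab5 gives F7
E#5 gives C##7
G5 gives E7
E4 gives C#6
Fbb3 gives Dbb5

F7 C##7 E7 C#6 Dbb5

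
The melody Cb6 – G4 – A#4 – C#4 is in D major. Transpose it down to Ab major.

Gbb5 Db4 E4 G3

From D down to Ab is an augmented fourth; apply that to each pitch.
Cb6 becomes Gbb5
G4 becomes Db4
A#4 becomes E4
C#4 becomes G3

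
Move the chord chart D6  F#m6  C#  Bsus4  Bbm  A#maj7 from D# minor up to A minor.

D# minor up to A minor is a diminished fifth; each chord root moves by that interval while the quality stays the same.
D6: root D up a diminished fifth → Ab, giving Ab6.
F#m6: root F# up a diminished fifth → C, giving Cm6.
C#: root C# up a diminished fifth → G, giving G.
Bsus4: root B up a diminished fifth → F, giving Fsus4.
Bbm: root Bb up a diminished fifth → Fb, giving Fbm.
A#maj7: root A# up a diminished fifth → E, giving Emaj7.

Ab6 Cm6 G Fsus4 Fbm Emaj7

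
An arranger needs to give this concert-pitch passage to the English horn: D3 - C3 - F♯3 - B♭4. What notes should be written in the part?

The English horn sounds a perfect fifth below written, so the written part must be a perfect fifth above concert — transpose each note up.
D3 gives A3
C3 gives G3
F#3 gives C#4
Bb4 gives F5

A3 G3 C#4 F5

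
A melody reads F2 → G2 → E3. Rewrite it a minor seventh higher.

F2 up a minor seventh is Eb3.
G2 up a minor seventh is F3.
E3 up a minor seventh is D4.

Eb3 F3 D4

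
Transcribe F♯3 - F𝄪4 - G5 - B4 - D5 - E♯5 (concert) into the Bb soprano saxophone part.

Written C4 sounds as Bb3 on the Bb soprano saxophone, so concert pitches are written a major second up.
F#3 gives G#3
F##4 gives G##4
G5 gives A5
B4 gives C#5
D5 gives E5
E#5 gives F##5

G#3 G##4 A5 C#5 E5 F##5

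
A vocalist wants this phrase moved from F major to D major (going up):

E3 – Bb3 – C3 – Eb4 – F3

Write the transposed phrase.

F major to D major up is a major sixth, so every note moves up by that interval.
E3 gives C#4
Bb3 gives G4
C3 gives A3
Eb4 gives C5
F3 gives D4

C#4 G4 A3 C5 D4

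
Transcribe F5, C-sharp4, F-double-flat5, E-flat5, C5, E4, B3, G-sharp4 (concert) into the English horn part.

C6 G#4 Cbb6 Bb5 G5 B4 F#4 D#5

Written C4 sounds as F3 on the English horn, so concert pitches are written a perfect fifth up.
F5 becomes C6
C#4 becomes G#4
Fbb5 becomes Cbb6
Eb5 becomes Bb5
C5 becomes G5
E4 becomes B4
B3 becomes F#4
G#4 becomes D#5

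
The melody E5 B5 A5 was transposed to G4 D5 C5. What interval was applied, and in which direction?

down a major sixth

Take the first pair: E5 → G4. E to G spans 6 letter names, so the interval is some kind of sixth.
G4 to E5 is 9 semitones, which makes it a major sixth; the second version is lower, so the direction is down.
Checking another pair — A5 → C5 — gives the same interval.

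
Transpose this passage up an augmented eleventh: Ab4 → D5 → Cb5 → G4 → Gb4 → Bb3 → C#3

D6 G#6 F6 C#6 C6 E5 F##4

Ab4 to D6
D5 to G#6
Cb5 to F6
G4 to C#6
Gb4 to C6
Bb3 to E5
C#3 to F##4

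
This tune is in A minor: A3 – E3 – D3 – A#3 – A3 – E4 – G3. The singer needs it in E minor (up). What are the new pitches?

E4 B3 A3 E#4 E4 B4 D4

A minor to E minor up is a perfect fifth, so every note moves up by that interval.
A3 → E4
E3 → B3
D3 → A3
A#3 → E#4
A3 → E4
E4 → B4
G3 → D4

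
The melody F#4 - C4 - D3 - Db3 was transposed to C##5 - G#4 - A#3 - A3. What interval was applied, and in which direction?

From F#4 to C##5 is 5 letter names — a fifth of some quality.
F#4 to C##5 is 8 semitones, which makes it an augmented fifth; the second version is higher, so the direction is up.
Checking another pair — Db3 → A3 — gives the same interval.

up an augmented fifth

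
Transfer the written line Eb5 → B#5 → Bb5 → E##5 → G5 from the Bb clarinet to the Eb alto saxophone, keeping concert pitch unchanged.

First find concert pitch: the Bb clarinet sounds a major second below written, so Eb5 B#5 Bb5 E##5 G5 sounds Db5 A#5 Ab5 D##5 F5.
Then write for Eb alto saxophone: it sounds a major sixth below written, so the part must be a major sixth above concert.
Db5 → Bb5
A#5 → F##6
Ab5 → F6
D##5 → B##5
F5 → D6

Bb5 F##6 F6 B##5 D6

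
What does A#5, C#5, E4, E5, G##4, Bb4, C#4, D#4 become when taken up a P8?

A#5 up a perfect octave is A#6.
C#5: an octave up reaches C, and 12 semitones makes it C#6.
E4 up a perfect octave is E5.
E5: an octave up reaches E, and 12 semitones makes it E6.
G##4: an octave up reaches G, and 12 semitones makes it G##5.
Bb4: an octave up reaches B, and 12 semitones makes it Bb5.
C#4 up a perfect octave is C#5.
D#4 up a perfect octave is D#5.

A#6 C#6 E5 E6 G##5 Bb5 C#5 D#5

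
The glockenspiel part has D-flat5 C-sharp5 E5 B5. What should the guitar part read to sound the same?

Db8 C#8 E8 B8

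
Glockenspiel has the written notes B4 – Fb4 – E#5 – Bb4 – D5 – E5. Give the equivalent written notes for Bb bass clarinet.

C#8 Gb7 F##8 C8 E8 F#8

First find concert pitch: the glockenspiel sounds a perfect fifteenth above written, so B4 Fb4 E#5 Bb4 D5 E5 sounds B6 Fb6 E#7 Bb6 D7 E7.
Then write for Bb bass clarinet: it sounds a major ninth below written, so the part must be a major ninth above concert.
B6 → C#8
Fb6 → Gb7
E#7 → F##8
Bb6 → C8
D7 → E8
E7 → F#8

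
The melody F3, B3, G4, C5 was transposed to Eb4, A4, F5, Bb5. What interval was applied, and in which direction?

up a minor seventh

Take the first pair: F3 → Eb4. F to E spans 7 letter names, so the interval is some kind of seventh.
F3 to Eb4 is 10 semitones, which makes it a minor seventh; the second version is higher, so the direction is up.
Checking another pair — C5 → Bb5 — gives the same interval.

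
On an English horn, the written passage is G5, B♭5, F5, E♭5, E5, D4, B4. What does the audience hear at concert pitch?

The English horn sounds a perfect fifth below written, so transpose each written note down a perfect fifth.
G5 -> C5
Bb5 -> Eb5
F5 -> Bb4
Eb5 -> Ab4
E5 -> A4
D4 -> G3
B4 -> E4

C5 Eb5 Bb4 Ab4 A4 G3 E4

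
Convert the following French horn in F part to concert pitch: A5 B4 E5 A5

D5 E4 A4 D5

Written C4 on the French horn in F sounds as F3, a perfect fifth lower; apply that shift to every note.
A5 to D5
B4 to E4
E5 to A4
A5 to D5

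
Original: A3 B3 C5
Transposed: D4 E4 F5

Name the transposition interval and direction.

up a perfect fourth

From A3 to D4 is 4 letter names — a fourth of some quality.
A3 to D4 is 5 semitones, which makes it a perfect fourth; the second version is higher, so the direction is up.
Checking another pair — C5 → F5 — gives the same interval.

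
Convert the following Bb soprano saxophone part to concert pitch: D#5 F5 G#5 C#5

C#5 Eb5 F#5 B4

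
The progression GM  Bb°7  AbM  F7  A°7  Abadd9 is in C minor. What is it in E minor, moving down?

C minor down to E minor is a minor sixth; each chord root moves by that interval while the quality stays the same.
GM: root G down a minor sixth → B, giving BM.
Bb°7: root Bb down a minor sixth → D, giving D°7.
AbM: root Ab down a minor sixth → C, giving CM.
F7: root F down a minor sixth → A, giving A7.
A°7: root A down a minor sixth → C#, giving C#°7.
Abadd9: root Ab down a minor sixth → C, giving Cadd9.

BM D°7 CM A7 C#°7 Cadd9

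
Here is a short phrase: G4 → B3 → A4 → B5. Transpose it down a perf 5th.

G4 to C4
B3 to E3
A4 to D4
B5 to E5

C4 E3 D4 E5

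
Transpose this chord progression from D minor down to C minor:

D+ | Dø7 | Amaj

D minor down to C minor is a major second; each chord root moves by that interval while the quality stays the same.
D+: root D down a major second → C, giving C+.
Dø7: root D down a major second → C, giving Cø7.
Amaj: root A down a major second → G, giving Gmaj.

C+ Cø7 Gmaj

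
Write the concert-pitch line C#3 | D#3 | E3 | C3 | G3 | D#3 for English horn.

G#3 A#3 B3 G3 D4 A#3

Written C4 sounds as F3 on the English horn, so concert pitches are written a perfect fifth up.
C#3 → G#3
D#3 → A#3
E3 → B3
C3 → G3
G3 → D4
D#3 → A#3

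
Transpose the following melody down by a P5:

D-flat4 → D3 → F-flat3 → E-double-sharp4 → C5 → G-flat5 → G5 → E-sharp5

Gb3 G2 Bbb2 A##3 F4 Cb5 C5 A#4

Db4 -> Gb3
D3 -> G2
Fb3 -> Bbb2
E##4 -> A##3
C5 -> F4
Gb5 -> Cb5
G5 -> C5
E#5 -> A#4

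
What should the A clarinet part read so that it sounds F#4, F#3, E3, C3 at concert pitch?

Written C4 sounds as A3 on the A clarinet, so concert pitches are written a minor third up.
F#4 becomes A4
F#3 becomes A3
E3 becomes G3
C3 becomes Eb3

A4 A3 G3 Eb3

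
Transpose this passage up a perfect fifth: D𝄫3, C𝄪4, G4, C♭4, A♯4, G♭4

Abb3 G##4 D5 Gb4 E#5 Db5

Dbb3 up a perfect fifth is Abb3.
C##4: a fifth up reaches G, and 7 semitones makes it G##4.
G4: a fifth up reaches D, and 7 semitones makes it D5.
Cb4 up a perfect fifth is Gb4.
A#4 up a perfect fifth is E#5.
Gb4 up a perfect fifth is Db5.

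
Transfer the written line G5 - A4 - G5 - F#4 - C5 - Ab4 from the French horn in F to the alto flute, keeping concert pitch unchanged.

First find concert pitch: the French horn in F sounds a perfect fifth below written, so G5 A4 G5 F#4 C5 Ab4 sounds C5 D4 C5 B3 F4 Db4.
Then write for alto flute: it sounds a perfect fourth below written, so the part must be a perfect fourth above concert.
C5 → F5
D4 → G4
C5 → F5
B3 → E4
F4 → Bb4
Db4 → Gb4

F5 G4 F5 E4 Bb4 Gb4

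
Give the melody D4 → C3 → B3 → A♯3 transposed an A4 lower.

Ab3 Gb2 F3 E3

D4: a fourth down reaches A, and 6 semitones makes it Ab3.
C3 down an augmented fourth is Gb2.
B3 down an augmented fourth is F3.
An augmented fourth down from A#3 gives E3.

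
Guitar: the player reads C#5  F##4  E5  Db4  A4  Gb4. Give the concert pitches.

Written C4 on the guitar sounds as C3, a perfect octave lower; apply that shift to every note.
C#5 -> C#4
F##4 -> F##3
E5 -> E4
Db4 -> Db3
A4 -> A3
Gb4 -> Gb3

C#4 F##3 E4 Db3 A3 Gb3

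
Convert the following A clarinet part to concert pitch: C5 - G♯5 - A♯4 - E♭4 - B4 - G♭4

A4 E#5 F##4 C4 G#4 Eb4

Written C4 on the A clarinet sounds as A3, a minor third lower; apply that shift to every note.
C5 gives A4
G#5 gives E#5
A#4 gives F##4
Eb4 gives C4
B4 gives G#4
Gb4 gives Eb4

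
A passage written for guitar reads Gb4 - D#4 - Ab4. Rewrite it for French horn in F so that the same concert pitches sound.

First find concert pitch: the guitar sounds a perfect octave below written, so Gb4 D#4 Ab4 sounds Gb3 D#3 Ab3.
Then write for French horn in F: it sounds a perfect fifth below written, so the part must be a perfect fifth above concert.
Gb3 → Db4
D#3 → A#3
Ab3 → Eb4

Db4 A#3 Eb4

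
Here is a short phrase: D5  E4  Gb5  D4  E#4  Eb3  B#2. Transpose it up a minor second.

D5: a second up reaches E, and 1 semitone makes it Eb5.
E4 up a minor second is F4.
Gb5 up a minor second is Abb5.
D4: a second up reaches E, and 1 semitone makes it Eb4.
E#4 up a minor second is F#4.
Eb3: a second up reaches F, and 1 semitone makes it Fb3.
A minor second up from B#2 gives C#3.

Eb5 F4 Abb5 Eb4 F#4 Fb3 C#3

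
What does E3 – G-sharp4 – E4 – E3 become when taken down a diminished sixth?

E3 down a diminished sixth is G##2.
A diminished sixth down from G#4 gives B##3.
E4 down a diminished sixth is G##3.
A diminished sixth down from E3 gives G##2.

G##2 B##3 G##3 G##2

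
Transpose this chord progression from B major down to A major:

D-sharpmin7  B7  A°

C#min7 A7 G°

B major down to A major is a major second; each chord root moves by that interval while the quality stays the same.
D-sharpmin7: root D-sharp down a major second → C#, giving C#min7.
B7: root B down a major second → A, giving A7.
A°: root A down a major second → G, giving G°.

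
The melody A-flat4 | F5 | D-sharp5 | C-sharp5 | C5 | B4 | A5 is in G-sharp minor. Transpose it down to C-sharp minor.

G-sharp minor to C-sharp minor down is a perfect fifth, so every note moves down by that interval.
Ab4 becomes Db4
F5 becomes Bb4
D#5 becomes G#4
C#5 becomes F#4
C5 becomes F4
B4 becomes E4
A5 becomes D5

Db4 Bb4 G#4 F#4 F4 E4 D5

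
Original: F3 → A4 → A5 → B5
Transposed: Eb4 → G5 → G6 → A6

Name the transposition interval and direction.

From F3 to Eb4 is 7 letter names — a seventh of some quality.
F3 to Eb4 is 10 semitones, which makes it a minor seventh; the second version is higher, so the direction is up.
Checking another pair — B5 → A6 — gives the same interval.

up a minor seventh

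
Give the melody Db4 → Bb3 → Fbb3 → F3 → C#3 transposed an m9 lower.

C3 A2 Ebb2 E2 B#1

Db4: a ninth down reaches C, and 13 semitones makes it C3.
A minor ninth down from Bb3 gives A2.
Fbb3: a ninth down reaches E, and 13 semitones makes it Ebb2.
A minor ninth down from F3 gives E2.
C#3: a ninth down reaches B, and 13 semitones makes it B#1.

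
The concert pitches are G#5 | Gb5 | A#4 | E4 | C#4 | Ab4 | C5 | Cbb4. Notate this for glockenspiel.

Written C4 sounds as C6 on the glockenspiel, so concert pitches are written a perfect fifteenth down.
G#5 → G#3
Gb5 → Gb3
A#4 → A#2
E4 → E2
C#4 → C#2
Ab4 → Ab2
C5 → C3
Cbb4 → Cbb2

G#3 Gb3 A#2 E2 C#2 Ab2 C3 Cbb2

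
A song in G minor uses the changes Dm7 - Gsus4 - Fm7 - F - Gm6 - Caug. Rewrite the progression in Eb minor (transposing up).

Bbm7 Ebsus4 Dbm7 Db Ebm6 Abaug

G minor up to Eb minor is a minor sixth; each chord root moves by that interval while the quality stays the same.
Dm7: root D up a minor sixth → Bb, giving Bbm7.
Gsus4: root G up a minor sixth → Eb, giving Ebsus4.
Fm7: root F up a minor sixth → Db, giving Dbm7.
F: root F up a minor sixth → Db, giving Db.
Gm6: root G up a minor sixth → Eb, giving Ebm6.
Caug: root C up a minor sixth → Ab, giving Abaug.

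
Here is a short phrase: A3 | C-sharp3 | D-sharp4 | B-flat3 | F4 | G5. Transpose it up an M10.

C#5 E#4 F##5 D5 A5 B6

A3 becomes C#5
C#3 becomes E#4
D#4 becomes F##5
Bb3 becomes D5
F4 becomes A5
G5 becomes B6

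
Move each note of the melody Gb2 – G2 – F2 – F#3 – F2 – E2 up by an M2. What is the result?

Ab2 A2 G2 G#3 G2 F#2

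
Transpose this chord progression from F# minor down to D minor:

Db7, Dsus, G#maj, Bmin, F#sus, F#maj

F# minor down to D minor is a major third; each chord root moves by that interval while the quality stays the same.
Db7: root Db down a major third → Bbb, giving Bbb7.
Dsus: root D down a major third → Bb, giving Bbsus.
G#maj: root G# down a major third → E, giving Emaj.
Bmin: root B down a major third → G, giving Gmin.
F#sus: root F# down a major third → D, giving Dsus.
F#maj: root F# down a major third → D, giving Dmaj.

Bbb7 Bbsus Emaj Gmin Dsus Dmaj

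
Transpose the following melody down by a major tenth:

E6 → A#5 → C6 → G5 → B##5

E6: a tenth down reaches C, and 16 semitones makes it C5.
A#5 down a major tenth is F#4.
A major tenth down from C6 gives Ab4.
G5 down a major tenth is Eb4.
A major tenth down from B##5 gives G##4.

C5 F#4 Ab4 Eb4 G##4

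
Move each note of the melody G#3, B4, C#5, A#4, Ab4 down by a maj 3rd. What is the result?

A major third down from G#3 gives E3.
A major third down from B4 gives G4.
A major third down from C#5 gives A4.
A#4: a third down reaches F, and 4 semitones makes it F#4.
A major third down from Ab4 gives Fb4.

E3 G4 A4 F#4 Fb4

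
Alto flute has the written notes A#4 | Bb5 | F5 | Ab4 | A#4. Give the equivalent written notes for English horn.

First find concert pitch: the alto flute sounds a perfect fourth below written, so A#4 Bb5 F5 Ab4 A#4 sounds E#4 F5 C5 Eb4 E#4.
Then write for English horn: it sounds a perfect fifth below written, so the part must be a perfect fifth above concert.
E#4 → B#4
F5 → C6
C5 → G5
Eb4 → Bb4
E#4 → B#4

B#4 C6 G5 Bb4 B#4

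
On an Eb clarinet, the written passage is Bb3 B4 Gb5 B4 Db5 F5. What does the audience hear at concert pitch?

Written C4 on the Eb clarinet sounds as Eb4, a minor third higher; apply that shift to every note.
Bb3 -> Db4
B4 -> D5
Gb5 -> Bbb5
B4 -> D5
Db5 -> Fb5
F5 -> Ab5

Db4 D5 Bbb5 D5 Fb5 Ab5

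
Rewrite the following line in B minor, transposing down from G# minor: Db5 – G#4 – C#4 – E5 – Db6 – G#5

Fb4 B3 E3 G4 Fb5 B4

G# minor to B minor down is a major sixth, so every note moves down by that interval.
Db5 -> Fb4
G#4 -> B3
C#4 -> E3
E5 -> G4
Db6 -> Fb5
G#5 -> B4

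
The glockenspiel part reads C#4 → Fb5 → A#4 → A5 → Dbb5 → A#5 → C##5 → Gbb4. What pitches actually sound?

C#6 Fb7 A#6 A7 Dbb7 A#7 C##7 Gbb6

The glockenspiel sounds a perfect fifteenth above written, so transpose each written note up a perfect fifteenth.
C#4 becomes C#6
Fb5 becomes Fb7
A#4 becomes A#6
A5 becomes A7
Dbb5 becomes Dbb7
A#5 becomes A#7
C##5 becomes C##7
Gbb4 becomes Gbb6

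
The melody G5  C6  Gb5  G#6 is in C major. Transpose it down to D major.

A4 D5 Ab4 A#5

From C down to D is a minor seventh; apply that to each pitch.
G5 to A4
C6 to D5
Gb5 to Ab4
G#6 to A#5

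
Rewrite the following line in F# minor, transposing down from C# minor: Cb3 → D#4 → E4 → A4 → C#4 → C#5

From C# down to F# is a perfect fifth; apply that to each pitch.
Cb3 -> Fb2
D#4 -> G#3
E4 -> A3
A4 -> D4
C#4 -> F#3
C#5 -> F#4

Fb2 G#3 A3 D4 F#3 F#4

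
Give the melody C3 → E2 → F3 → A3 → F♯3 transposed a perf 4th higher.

C3 gives F3
E2 gives A2
F3 gives Bb3
A3 gives D4
F#3 gives B3

F3 A2 Bb3 D4 B3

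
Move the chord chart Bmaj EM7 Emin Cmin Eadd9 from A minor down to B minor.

C#maj F#M7 F#min Dmin F#add9

A minor down to B minor is a minor seventh; each chord root moves by that interval while the quality stays the same.
Bmaj: root B down a minor seventh → C#, giving C#maj.
EM7: root E down a minor seventh → F#, giving F#M7.
Emin: root E down a minor seventh → F#, giving F#min.
Cmin: root C down a minor seventh → D, giving Dmin.
Eadd9: root E down a minor seventh → F#, giving F#add9.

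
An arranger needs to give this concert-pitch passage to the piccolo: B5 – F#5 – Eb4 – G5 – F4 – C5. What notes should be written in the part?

B4 F#4 Eb3 G4 F3 C4

Written C4 sounds as C5 on the piccolo, so concert pitches are written a perfect octave down.
B5 becomes B4
F#5 becomes F#4
Eb4 becomes Eb3
G5 becomes G4
F4 becomes F3
C5 becomes C4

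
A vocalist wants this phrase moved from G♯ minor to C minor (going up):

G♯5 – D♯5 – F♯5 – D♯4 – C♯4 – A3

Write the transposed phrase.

C6 G5 Bb5 G4 F4 Db4

G♯ minor to C minor up is a diminished fourth, so every note moves up by that interval.
G#5 becomes C6
D#5 becomes G5
F#5 becomes Bb5
D#4 becomes G4
C#4 becomes F4
A3 becomes Db4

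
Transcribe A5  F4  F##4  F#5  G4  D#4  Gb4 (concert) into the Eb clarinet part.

Written C4 sounds as Eb4 on the Eb clarinet, so concert pitches are written a minor third down.
A5 to F#5
F4 to D4
F##4 to D##4
F#5 to D#5
G4 to E4
D#4 to B#3
Gb4 to Eb4

F#5 D4 D##4 D#5 E4 B#3 Eb4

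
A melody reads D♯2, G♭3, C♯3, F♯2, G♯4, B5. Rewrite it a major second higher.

E#2 Ab3 D#3 G#2 A#4 C#6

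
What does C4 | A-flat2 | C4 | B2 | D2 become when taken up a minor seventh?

A minor seventh up from C4 gives Bb4.
Ab2: a seventh up reaches G, and 10 semitones makes it Gb3.
A minor seventh up from C4 gives Bb4.
B2: a seventh up reaches A, and 10 semitones makes it A3.
D2: a seventh up reaches C, and 10 semitones makes it C3.

Bb4 Gb3 Bb4 A3 C3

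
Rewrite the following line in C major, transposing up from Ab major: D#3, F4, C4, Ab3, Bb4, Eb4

F##3 A4 E4 C4 D5 G4

From Ab up to C is a major third; apply that to each pitch.
D#3 -> F##3
F4 -> A4
C4 -> E4
Ab3 -> C4
Bb4 -> D5
Eb4 -> G4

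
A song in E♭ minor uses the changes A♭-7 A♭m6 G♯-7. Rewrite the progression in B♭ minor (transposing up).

E♭ minor up to B♭ minor is a perfect fifth; each chord root moves by that interval while the quality stays the same.
A♭-7: root A♭ up a perfect fifth → Eb, giving Eb-7.
A♭m6: root A♭ up a perfect fifth → Eb, giving Ebm6.
G♯-7: root G♯ up a perfect fifth → D#, giving D#-7.

Eb-7 Ebm6 D#-7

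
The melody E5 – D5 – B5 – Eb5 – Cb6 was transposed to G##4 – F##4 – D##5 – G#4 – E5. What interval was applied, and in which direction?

down a diminished sixth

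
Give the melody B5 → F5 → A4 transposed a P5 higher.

F#6 C6 E5

B5: a fifth up reaches F, and 7 semitones makes it F#6.
F5: a fifth up reaches C, and 7 semitones makes it C6.
A4: a fifth up reaches E, and 7 semitones makes it E5.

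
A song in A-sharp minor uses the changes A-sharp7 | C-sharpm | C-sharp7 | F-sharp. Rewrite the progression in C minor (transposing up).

C7 Ebm Eb7 Ab

A-sharp minor up to C minor is a diminished third; each chord root moves by that interval while the quality stays the same.
A-sharp7: root A-sharp up a diminished third → C, giving C7.
C-sharpm: root C-sharp up a diminished third → Eb, giving Ebm.
C-sharp7: root C-sharp up a diminished third → Eb, giving Eb7.
F-sharp: root F-sharp up a diminished third → Ab, giving Ab.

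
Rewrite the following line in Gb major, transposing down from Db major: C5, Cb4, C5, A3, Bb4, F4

F4 Fb3 F4 D3 Eb4 Bb3

From Db down to Gb is a perfect fifth; apply that to each pitch.
C5 -> F4
Cb4 -> Fb3
C5 -> F4
A3 -> D3
Bb4 -> Eb4
F4 -> Bb3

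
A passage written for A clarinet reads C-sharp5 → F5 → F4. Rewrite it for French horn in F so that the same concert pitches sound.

First find concert pitch: the A clarinet sounds a minor third below written, so C-sharp5 F5 F4 sounds A#4 D5 D4.
Then write for French horn in F: it sounds a perfect fifth below written, so the part must be a perfect fifth above concert.
A#4 → E#5
D5 → A5
D4 → A4

E#5 A5 A4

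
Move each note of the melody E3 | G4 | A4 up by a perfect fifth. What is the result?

B3 D5 E5

E3 up a perfect fifth is B3.
G4 up a perfect fifth is D5.
A perfect fifth up from A4 gives E5.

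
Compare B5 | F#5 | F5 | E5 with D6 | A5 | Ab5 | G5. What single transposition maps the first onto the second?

up a minor third

Take the first pair: B5 → D6. B to D spans 3 letter names, so the interval is some kind of third.
B5 to D6 is 3 semitones, which makes it a minor third; the second version is higher, so the direction is up.
Checking another pair — E5 → G5 — gives the same interval.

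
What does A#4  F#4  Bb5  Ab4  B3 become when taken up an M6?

F##5 D#5 G6 F5 G#4

A#4 gives F##5
F#4 gives D#5
Bb5 gives G6
Ab4 gives F5
B3 gives G#4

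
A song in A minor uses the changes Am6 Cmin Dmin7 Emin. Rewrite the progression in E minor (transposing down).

Em6 Gmin Amin7 Bmin

A minor down to E minor is a perfect fourth; each chord root moves by that interval while the quality stays the same.
Am6: root A down a perfect fourth → E, giving Em6.
Cmin: root C down a perfect fourth → G, giving Gmin.
Dmin7: root D down a perfect fourth → A, giving Amin7.
Emin: root E down a perfect fourth → B, giving Bmin.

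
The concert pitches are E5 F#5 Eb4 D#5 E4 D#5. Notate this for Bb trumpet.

F#5 G#5 F4 E#5 F#4 E#5

Written C4 sounds as Bb3 on the Bb trumpet, so concert pitches are written a major second up.
E5 → F#5
F#5 → G#5
Eb4 → F4
D#5 → E#5
E4 → F#4
D#5 → E#5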